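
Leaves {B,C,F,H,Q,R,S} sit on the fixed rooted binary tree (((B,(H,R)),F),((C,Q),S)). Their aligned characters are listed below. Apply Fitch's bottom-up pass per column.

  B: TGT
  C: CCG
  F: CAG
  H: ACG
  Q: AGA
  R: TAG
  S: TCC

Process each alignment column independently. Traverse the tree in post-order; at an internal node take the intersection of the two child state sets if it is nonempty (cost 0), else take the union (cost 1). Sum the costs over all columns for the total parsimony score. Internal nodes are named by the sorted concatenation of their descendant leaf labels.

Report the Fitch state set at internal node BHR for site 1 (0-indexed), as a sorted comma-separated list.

A,C,G

HR@0: {A} ∪ {T} = {A,T} (union, +1)
BHR@0: {T} ∩ {A,T} = {T} (intersection, +0)
BFHR@0: {T} ∪ {C} = {C,T} (union, +1)
CQ@0: {C} ∪ {A} = {A,C} (union, +1)
CQS@0: {A,C} ∪ {T} = {A,C,T} (union, +1)
BCFHQRS@0: {C,T} ∩ {A,C,T} = {C,T} (intersection, +0)
HR@1: {C} ∪ {A} = {A,C} (union, +1)
BHR@1: {G} ∪ {A,C} = {A,C,G} (union, +1)
BFHR@1: {A,C,G} ∩ {A} = {A} (intersection, +0)
CQ@1: {C} ∪ {G} = {C,G} (union, +1)
CQS@1: {C,G} ∩ {C} = {C} (intersection, +0)
BCFHQRS@1: {A} ∪ {C} = {A,C} (union, +1)
HR@2: {G} ∩ {G} = {G} (intersection, +0)
BHR@2: {T} ∪ {G} = {G,T} (union, +1)
BFHR@2: {G,T} ∩ {G} = {G} (intersection, +0)
CQ@2: {G} ∪ {A} = {A,G} (union, +1)
CQS@2: {A,G} ∪ {C} = {A,C,G} (union, +1)
BCFHQRS@2: {G} ∩ {A,C,G} = {G} (intersection, +0)
per-site changes: [4, 4, 3]; total = 11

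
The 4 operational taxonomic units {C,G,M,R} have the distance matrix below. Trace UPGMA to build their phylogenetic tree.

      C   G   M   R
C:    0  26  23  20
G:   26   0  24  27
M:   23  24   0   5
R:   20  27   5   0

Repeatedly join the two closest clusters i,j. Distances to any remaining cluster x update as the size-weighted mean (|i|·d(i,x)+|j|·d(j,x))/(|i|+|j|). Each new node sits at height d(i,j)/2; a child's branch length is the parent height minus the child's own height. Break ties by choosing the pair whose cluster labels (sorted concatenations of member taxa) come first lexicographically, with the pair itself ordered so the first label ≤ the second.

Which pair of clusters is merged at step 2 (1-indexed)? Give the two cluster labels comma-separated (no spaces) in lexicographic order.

C,MR

iteration 1: select M,R (d=5); attach at lengths (5/2, 5/2); label the merged cluster MR
  updated: d(C,MR)=43/2, d(G,MR)=51/2
iteration 2: select C,MR (d=43/2); attach at lengths (43/4, 33/4); label the merged cluster CMR
  updated: d(CMR,G)=77/3
iteration 3: select CMR,G (d=77/3); attach at lengths (25/12, 77/6); label the merged cluster CGMR
final tree: ((C:43/4,(M:5/2,R:5/2):33/4):25/12,G:77/6)
total length: 467/12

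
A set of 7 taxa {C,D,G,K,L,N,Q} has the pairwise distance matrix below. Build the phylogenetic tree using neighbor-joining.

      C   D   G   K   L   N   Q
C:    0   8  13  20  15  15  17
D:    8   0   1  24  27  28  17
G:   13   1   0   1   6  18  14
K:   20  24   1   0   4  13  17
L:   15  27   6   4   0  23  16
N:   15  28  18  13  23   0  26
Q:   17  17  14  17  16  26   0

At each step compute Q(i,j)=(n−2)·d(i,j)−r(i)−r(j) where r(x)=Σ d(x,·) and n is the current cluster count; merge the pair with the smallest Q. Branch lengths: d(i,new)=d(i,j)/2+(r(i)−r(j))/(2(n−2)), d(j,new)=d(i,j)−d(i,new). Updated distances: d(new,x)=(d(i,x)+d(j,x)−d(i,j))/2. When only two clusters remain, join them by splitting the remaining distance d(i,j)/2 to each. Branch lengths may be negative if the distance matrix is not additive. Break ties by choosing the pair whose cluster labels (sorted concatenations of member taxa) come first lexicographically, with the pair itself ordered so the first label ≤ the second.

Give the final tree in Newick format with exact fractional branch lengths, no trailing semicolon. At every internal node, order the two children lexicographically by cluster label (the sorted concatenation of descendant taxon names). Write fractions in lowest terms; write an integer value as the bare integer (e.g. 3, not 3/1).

((((C:23/10,D:57/10):25/8,Q:79/8):7/4,(G:-13/12,(K:3/8,L:29/8):31/12):11/4):27/4,N:27/4)

1. join C+D (d=8, Q=-153) ⇒ CD; edges |C|=23/10, |D|=57/10
  updated: d(CD,G)=3, d(CD,K)=18, d(CD,L)=17, d(CD,N)=35/2, d(CD,Q)=13
2. join K+L (d=4, Q=-103) ⇒ KL; edges |K|=3/8, |L|=29/8
  updated: d(CD,KL)=31/2, d(G,KL)=3/2, d(KL,N)=16, d(KL,Q)=29/2
3. join G+KL (d=3/2, Q=-159/2) ⇒ GKL; edges |G|=-13/12, |KL|=31/12
  updated: d(CD,GKL)=17/2, d(GKL,N)=65/4, d(GKL,Q)=27/2
4. join CD+Q (d=13, Q=-131/2) ⇒ CDQ; edges |CD|=25/8, |Q|=79/8
  updated: d(CDQ,GKL)=9/2, d(CDQ,N)=61/4
5. join CDQ+GKL (d=9/2, Q=-36) ⇒ CDGKLQ; edges |CDQ|=7/4, |GKL|=11/4
  updated: d(CDGKLQ,N)=27/2
6. join CDGKLQ+N (d=27/2) ⇒ CDGKLNQ; edges |CDGKLQ|=27/4, |N|=27/4
final tree: ((((C:23/10,D:57/10):25/8,Q:79/8):7/4,(G:-13/12,(K:3/8,L:29/8):31/12):11/4):27/4,N:27/4)
total length: 89/2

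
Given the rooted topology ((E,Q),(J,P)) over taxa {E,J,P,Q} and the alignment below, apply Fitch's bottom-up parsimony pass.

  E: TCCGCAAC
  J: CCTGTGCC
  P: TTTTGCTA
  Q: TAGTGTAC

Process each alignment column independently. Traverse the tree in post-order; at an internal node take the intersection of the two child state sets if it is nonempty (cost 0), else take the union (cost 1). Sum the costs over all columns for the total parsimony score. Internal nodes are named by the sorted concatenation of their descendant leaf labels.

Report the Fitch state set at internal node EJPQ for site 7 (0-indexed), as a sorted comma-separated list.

site 0, node EQ: E={T} ∩ Q={T} → {T} (+0)
site 0, node JP: J={C} ∪ P={T} → {C,T} (+1)
site 0, node EJPQ: EQ={T} ∩ JP={C,T} → {T} (+0)
site 1, node EQ: E={C} ∪ Q={A} → {A,C} (+1)
site 1, node JP: J={C} ∪ P={T} → {C,T} (+1)
site 1, node EJPQ: EQ={A,C} ∩ JP={C,T} → {C} (+0)
site 2, node EQ: E={C} ∪ Q={G} → {C,G} (+1)
site 2, node JP: J={T} ∩ P={T} → {T} (+0)
site 2, node EJPQ: EQ={C,G} ∪ JP={T} → {C,G,T} (+1)
site 3, node EQ: E={G} ∪ Q={T} → {G,T} (+1)
site 3, node JP: J={G} ∪ P={T} → {G,T} (+1)
site 3, node EJPQ: EQ={G,T} ∩ JP={G,T} → {G,T} (+0)
site 4, node EQ: E={C} ∪ Q={G} → {C,G} (+1)
site 4, node JP: J={T} ∪ P={G} → {G,T} (+1)
site 4, node EJPQ: EQ={C,G} ∩ JP={G,T} → {G} (+0)
site 5, node EQ: E={A} ∪ Q={T} → {A,T} (+1)
site 5, node JP: J={G} ∪ P={C} → {C,G} (+1)
site 5, node EJPQ: EQ={A,T} ∪ JP={C,G} → {A,C,G,T} (+1)
site 6, node EQ: E={A} ∩ Q={A} → {A} (+0)
site 6, node JP: J={C} ∪ P={T} → {C,T} (+1)
site 6, node EJPQ: EQ={A} ∪ JP={C,T} → {A,C,T} (+1)
site 7, node EQ: E={C} ∩ Q={C} → {C} (+0)
site 7, node JP: J={C} ∪ P={A} → {A,C} (+1)
site 7, node EJPQ: EQ={C} ∩ JP={A,C} → {C} (+0)
per-site changes: [1, 2, 2, 2, 2, 3, 2, 1]; total = 15

C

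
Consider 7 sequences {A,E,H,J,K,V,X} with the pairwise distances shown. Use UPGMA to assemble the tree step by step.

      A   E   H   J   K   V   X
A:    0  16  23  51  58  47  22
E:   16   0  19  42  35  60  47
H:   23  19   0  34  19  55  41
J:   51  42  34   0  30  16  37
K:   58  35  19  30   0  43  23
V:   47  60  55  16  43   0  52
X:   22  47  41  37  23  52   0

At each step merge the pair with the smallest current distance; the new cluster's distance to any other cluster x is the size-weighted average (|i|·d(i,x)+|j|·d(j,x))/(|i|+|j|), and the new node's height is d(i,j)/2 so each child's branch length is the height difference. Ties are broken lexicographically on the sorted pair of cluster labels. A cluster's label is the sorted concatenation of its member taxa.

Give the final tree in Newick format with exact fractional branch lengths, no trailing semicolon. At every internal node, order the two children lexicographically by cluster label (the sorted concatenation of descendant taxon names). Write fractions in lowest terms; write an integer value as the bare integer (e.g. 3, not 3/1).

iteration 1: select A,E (d=16); attach at lengths (8, 8); label the merged cluster AE
  updated: d(AE,H)=21, d(AE,J)=93/2, d(AE,K)=93/2, d(AE,V)=107/2, d(AE,X)=69/2
iteration 2: select J,V (d=16); attach at lengths (8, 8); label the merged cluster JV
  updated: d(AE,JV)=50, d(H,JV)=89/2, d(JV,K)=73/2, d(JV,X)=89/2
iteration 3: select H,K (d=19); attach at lengths (19/2, 19/2); label the merged cluster HK
  updated: d(AE,HK)=135/4, d(HK,JV)=81/2, d(HK,X)=32
iteration 4: select HK,X (d=32); attach at lengths (13/2, 16); label the merged cluster HKX
  updated: d(AE,HKX)=34, d(HKX,JV)=251/6
iteration 5: select AE,HKX (d=34); attach at lengths (9, 1); label the merged cluster AEHKX
  updated: d(AEHKX,JV)=451/10
iteration 6: select AEHKX,JV (d=451/10); attach at lengths (111/20, 291/20); label the merged cluster AEHJKVX
final tree: (((A:8,E:8):9,((H:19/2,K:19/2):13/2,X:16):1):111/20,(J:8,V:8):291/20)
total length: 518/5

(((A:8,E:8):9,((H:19/2,K:19/2):13/2,X:16):1):111/20,(J:8,V:8):291/20)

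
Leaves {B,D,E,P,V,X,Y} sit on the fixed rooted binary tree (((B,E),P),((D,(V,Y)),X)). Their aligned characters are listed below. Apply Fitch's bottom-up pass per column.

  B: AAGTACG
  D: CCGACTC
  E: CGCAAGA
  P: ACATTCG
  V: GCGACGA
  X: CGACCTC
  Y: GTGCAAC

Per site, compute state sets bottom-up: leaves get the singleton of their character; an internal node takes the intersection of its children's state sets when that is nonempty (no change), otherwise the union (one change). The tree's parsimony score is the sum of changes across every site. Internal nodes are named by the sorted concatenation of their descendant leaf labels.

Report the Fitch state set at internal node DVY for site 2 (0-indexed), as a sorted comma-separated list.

BE@0: {A} ∪ {C} = {A,C} (union, +1)
BEP@0: {A,C} ∩ {A} = {A} (intersection, +0)
VY@0: {G} ∩ {G} = {G} (intersection, +0)
DVY@0: {C} ∪ {G} = {C,G} (union, +1)
DVXY@0: {C,G} ∩ {C} = {C} (intersection, +0)
BDEPVXY@0: {A} ∪ {C} = {A,C} (union, +1)
BE@1: {A} ∪ {G} = {A,G} (union, +1)
BEP@1: {A,G} ∪ {C} = {A,C,G} (union, +1)
VY@1: {C} ∪ {T} = {C,T} (union, +1)
DVY@1: {C} ∩ {C,T} = {C} (intersection, +0)
DVXY@1: {C} ∪ {G} = {C,G} (union, +1)
BDEPVXY@1: {A,C,G} ∩ {C,G} = {C,G} (intersection, +0)
BE@2: {G} ∪ {C} = {C,G} (union, +1)
BEP@2: {C,G} ∪ {A} = {A,C,G} (union, +1)
VY@2: {G} ∩ {G} = {G} (intersection, +0)
DVY@2: {G} ∩ {G} = {G} (intersection, +0)
DVXY@2: {G} ∪ {A} = {A,G} (union, +1)
BDEPVXY@2: {A,C,G} ∩ {A,G} = {A,G} (intersection, +0)
BE@3: {T} ∪ {A} = {A,T} (union, +1)
BEP@3: {A,T} ∩ {T} = {T} (intersection, +0)
VY@3: {A} ∪ {C} = {A,C} (union, +1)
DVY@3: {A} ∩ {A,C} = {A} (intersection, +0)
DVXY@3: {A} ∪ {C} = {A,C} (union, +1)
BDEPVXY@3: {T} ∪ {A,C} = {A,C,T} (union, +1)
BE@4: {A} ∩ {A} = {A} (intersection, +0)
BEP@4: {A} ∪ {T} = {A,T} (union, +1)
VY@4: {C} ∪ {A} = {A,C} (union, +1)
DVY@4: {C} ∩ {A,C} = {C} (intersection, +0)
DVXY@4: {C} ∩ {C} = {C} (intersection, +0)
BDEPVXY@4: {A,T} ∪ {C} = {A,C,T} (union, +1)
BE@5: {C} ∪ {G} = {C,G} (union, +1)
BEP@5: {C,G} ∩ {C} = {C} (intersection, +0)
VY@5: {G} ∪ {A} = {A,G} (union, +1)
DVY@5: {T} ∪ {A,G} = {A,G,T} (union, +1)
DVXY@5: {A,G,T} ∩ {T} = {T} (intersection, +0)
BDEPVXY@5: {C} ∪ {T} = {C,T} (union, +1)
BE@6: {G} ∪ {A} = {A,G} (union, +1)
BEP@6: {A,G} ∩ {G} = {G} (intersection, +0)
VY@6: {A} ∪ {C} = {A,C} (union, +1)
DVY@6: {C} ∩ {A,C} = {C} (intersection, +0)
DVXY@6: {C} ∩ {C} = {C} (intersection, +0)
BDEPVXY@6: {G} ∪ {C} = {C,G} (union, +1)
per-site changes: [3, 4, 3, 4, 3, 4, 3]; total = 24

G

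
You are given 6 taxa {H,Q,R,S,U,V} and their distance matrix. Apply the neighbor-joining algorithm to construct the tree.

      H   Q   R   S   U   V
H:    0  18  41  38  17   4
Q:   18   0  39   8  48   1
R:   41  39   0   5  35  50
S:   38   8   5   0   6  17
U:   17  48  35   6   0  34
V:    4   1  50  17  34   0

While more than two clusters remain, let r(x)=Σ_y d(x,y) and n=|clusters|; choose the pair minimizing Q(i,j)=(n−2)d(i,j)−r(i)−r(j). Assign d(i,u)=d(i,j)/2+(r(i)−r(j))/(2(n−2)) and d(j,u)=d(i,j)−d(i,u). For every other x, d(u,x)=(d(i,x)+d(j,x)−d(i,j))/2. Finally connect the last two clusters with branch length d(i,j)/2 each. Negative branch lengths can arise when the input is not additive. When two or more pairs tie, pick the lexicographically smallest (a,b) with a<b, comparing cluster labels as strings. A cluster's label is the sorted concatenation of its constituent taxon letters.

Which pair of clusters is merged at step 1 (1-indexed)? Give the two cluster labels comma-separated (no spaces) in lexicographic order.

1. join R+S (d=5, Q=-224) ⇒ RS; edges |R|=29/2, |S|=-19/2
  updated: d(H,RS)=37, d(Q,RS)=21, d(RS,U)=18, d(RS,V)=31
2. join RS+U (d=18, Q=-170) ⇒ RSU; edges |RS|=22/3, |U|=32/3
  updated: d(H,RSU)=18, d(Q,RSU)=51/2, d(RSU,V)=47/2
3. join H+RSU (d=18, Q=-71) ⇒ HRSU; edges |H|=9/4, |RSU|=63/4
  updated: d(HRSU,Q)=51/4, d(HRSU,V)=19/4
4. join HRSU+Q (d=51/4, Q=-37/2) ⇒ HQRSU; edges |HRSU|=33/4, |Q|=9/2
  updated: d(HQRSU,V)=-7/2
5. join HQRSU+V (d=-7/2) ⇒ HQRSUV; edges |HQRSU|=-7/4, |V|=-7/4
final tree: (((H:9/4,((R:29/2,S:-19/2):22/3,U:32/3):63/4):33/4,Q:9/2):-7/4,V:-7/4)
total length: 201/4

R,S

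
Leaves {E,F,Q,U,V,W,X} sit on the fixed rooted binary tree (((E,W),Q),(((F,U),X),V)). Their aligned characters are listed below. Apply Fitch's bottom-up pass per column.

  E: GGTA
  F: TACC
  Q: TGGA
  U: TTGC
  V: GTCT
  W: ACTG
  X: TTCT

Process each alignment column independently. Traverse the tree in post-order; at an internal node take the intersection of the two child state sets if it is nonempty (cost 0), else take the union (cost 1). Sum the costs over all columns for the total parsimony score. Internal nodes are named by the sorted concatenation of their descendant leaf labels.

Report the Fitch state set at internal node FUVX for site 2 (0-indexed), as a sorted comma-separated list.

C

EW@0: {G} ∪ {A} = {A,G} (union, +1)
EQW@0: {A,G} ∪ {T} = {A,G,T} (union, +1)
FU@0: {T} ∩ {T} = {T} (intersection, +0)
FUX@0: {T} ∩ {T} = {T} (intersection, +0)
FUVX@0: {T} ∪ {G} = {G,T} (union, +1)
EFQUVWX@0: {A,G,T} ∩ {G,T} = {G,T} (intersection, +0)
EW@1: {G} ∪ {C} = {C,G} (union, +1)
EQW@1: {C,G} ∩ {G} = {G} (intersection, +0)
FU@1: {A} ∪ {T} = {A,T} (union, +1)
FUX@1: {A,T} ∩ {T} = {T} (intersection, +0)
FUVX@1: {T} ∩ {T} = {T} (intersection, +0)
EFQUVWX@1: {G} ∪ {T} = {G,T} (union, +1)
EW@2: {T} ∩ {T} = {T} (intersection, +0)
EQW@2: {T} ∪ {G} = {G,T} (union, +1)
FU@2: {C} ∪ {G} = {C,G} (union, +1)
FUX@2: {C,G} ∩ {C} = {C} (intersection, +0)
FUVX@2: {C} ∩ {C} = {C} (intersection, +0)
EFQUVWX@2: {G,T} ∪ {C} = {C,G,T} (union, +1)
EW@3: {A} ∪ {G} = {A,G} (union, +1)
EQW@3: {A,G} ∩ {A} = {A} (intersection, +0)
FU@3: {C} ∩ {C} = {C} (intersection, +0)
FUX@3: {C} ∪ {T} = {C,T} (union, +1)
FUVX@3: {C,T} ∩ {T} = {T} (intersection, +0)
EFQUVWX@3: {A} ∪ {T} = {A,T} (union, +1)
per-site changes: [3, 3, 3, 3]; total = 12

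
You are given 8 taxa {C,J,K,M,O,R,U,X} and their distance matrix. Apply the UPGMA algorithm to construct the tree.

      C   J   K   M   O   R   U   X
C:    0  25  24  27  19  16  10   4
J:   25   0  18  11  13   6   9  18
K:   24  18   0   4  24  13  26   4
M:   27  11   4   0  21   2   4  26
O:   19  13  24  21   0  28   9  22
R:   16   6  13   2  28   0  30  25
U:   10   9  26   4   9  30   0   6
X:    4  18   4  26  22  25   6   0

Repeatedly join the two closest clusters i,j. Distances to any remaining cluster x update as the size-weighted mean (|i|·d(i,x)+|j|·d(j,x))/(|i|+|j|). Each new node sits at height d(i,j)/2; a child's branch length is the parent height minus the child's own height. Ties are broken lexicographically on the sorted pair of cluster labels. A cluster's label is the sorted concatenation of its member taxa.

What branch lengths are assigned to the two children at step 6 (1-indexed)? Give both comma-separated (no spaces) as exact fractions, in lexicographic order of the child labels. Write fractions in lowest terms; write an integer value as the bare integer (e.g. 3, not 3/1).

13/3,25/3

1. join M+R (d=2) ⇒ MR; edges |M|=1, |R|=1
  updated: d(C,MR)=43/2, d(J,MR)=17/2, d(K,MR)=17/2, d(MR,O)=49/2, d(MR,U)=17, d(MR,X)=51/2
2. join C+X (d=4) ⇒ CX; edges |C|=2, |X|=2
  updated: d(CX,J)=43/2, d(CX,K)=14, d(CX,MR)=47/2, d(CX,O)=41/2, d(CX,U)=8
3. join CX+U (d=8) ⇒ CUX; edges |CX|=2, |U|=4
  updated: d(CUX,J)=52/3, d(CUX,K)=18, d(CUX,MR)=64/3, d(CUX,O)=50/3
4. join J+MR (d=17/2) ⇒ JMR; edges |J|=17/4, |MR|=13/4
  updated: d(CUX,JMR)=20, d(JMR,K)=35/3, d(JMR,O)=62/3
5. join JMR+K (d=35/3) ⇒ JKMR; edges |JMR|=19/12, |K|=35/6
  updated: d(CUX,JKMR)=39/2, d(JKMR,O)=43/2
6. join CUX+O (d=50/3) ⇒ COUX; edges |CUX|=13/3, |O|=25/3
  updated: d(COUX,JKMR)=20
7. join COUX+JKMR (d=20) ⇒ CJKMORUX; edges |COUX|=5/3, |JKMR|=25/6
final tree: ((((C:2,X:2):2,U:4):13/3,O:25/3):5/3,((J:17/4,(M:1,R:1):13/4):19/12,K:35/6):25/6)
total length: 545/12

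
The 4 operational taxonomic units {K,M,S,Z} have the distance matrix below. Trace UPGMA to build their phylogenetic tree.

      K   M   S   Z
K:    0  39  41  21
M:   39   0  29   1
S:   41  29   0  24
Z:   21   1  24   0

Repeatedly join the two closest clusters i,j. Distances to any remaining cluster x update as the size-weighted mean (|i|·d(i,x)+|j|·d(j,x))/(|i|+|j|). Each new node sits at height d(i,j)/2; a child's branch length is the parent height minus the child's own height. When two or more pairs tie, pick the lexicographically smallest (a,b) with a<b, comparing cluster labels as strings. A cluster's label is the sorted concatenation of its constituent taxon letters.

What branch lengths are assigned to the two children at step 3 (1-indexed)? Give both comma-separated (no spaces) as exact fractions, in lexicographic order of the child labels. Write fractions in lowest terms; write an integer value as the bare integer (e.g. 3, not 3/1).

101/6,43/12

1. join M+Z (d=1) ⇒ MZ; edges |M|=1/2, |Z|=1/2
  updated: d(K,MZ)=30, d(MZ,S)=53/2
2. join MZ+S (d=53/2) ⇒ MSZ; edges |MZ|=51/4, |S|=53/4
  updated: d(K,MSZ)=101/3
3. join K+MSZ (d=101/3) ⇒ KMSZ; edges |K|=101/6, |MSZ|=43/12
final tree: (K:101/6,((M:1/2,Z:1/2):51/4,S:53/4):43/12)
total length: 569/12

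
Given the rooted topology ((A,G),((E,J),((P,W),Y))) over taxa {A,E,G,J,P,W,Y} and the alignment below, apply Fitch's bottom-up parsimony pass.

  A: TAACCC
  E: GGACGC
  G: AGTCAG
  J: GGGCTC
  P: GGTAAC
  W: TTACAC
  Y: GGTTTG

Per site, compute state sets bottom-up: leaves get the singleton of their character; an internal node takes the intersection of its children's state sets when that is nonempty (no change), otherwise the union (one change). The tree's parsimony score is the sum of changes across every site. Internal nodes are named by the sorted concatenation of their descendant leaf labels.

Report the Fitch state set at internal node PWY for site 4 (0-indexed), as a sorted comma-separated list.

A,T

[col 0] AG: children A:{T}, G:{A} ∪→ {A,T}; cost 1
[col 0] EJ: children E:{G}, J:{G} ∩→ {G}; cost 0
[col 0] PW: children P:{G}, W:{T} ∪→ {G,T}; cost 1
[col 0] PWY: children PW:{G,T}, Y:{G} ∩→ {G}; cost 0
[col 0] EJPWY: children EJ:{G}, PWY:{G} ∩→ {G}; cost 0
[col 0] AEGJPWY: children AG:{A,T}, EJPWY:{G} ∪→ {A,G,T}; cost 1
[col 1] AG: children A:{A}, G:{G} ∪→ {A,G}; cost 1
[col 1] EJ: children E:{G}, J:{G} ∩→ {G}; cost 0
[col 1] PW: children P:{G}, W:{T} ∪→ {G,T}; cost 1
[col 1] PWY: children PW:{G,T}, Y:{G} ∩→ {G}; cost 0
[col 1] EJPWY: children EJ:{G}, PWY:{G} ∩→ {G}; cost 0
[col 1] AEGJPWY: children AG:{A,G}, EJPWY:{G} ∩→ {G}; cost 0
[col 2] AG: children A:{A}, G:{T} ∪→ {A,T}; cost 1
[col 2] EJ: children E:{A}, J:{G} ∪→ {A,G}; cost 1
[col 2] PW: children P:{T}, W:{A} ∪→ {A,T}; cost 1
[col 2] PWY: children PW:{A,T}, Y:{T} ∩→ {T}; cost 0
[col 2] EJPWY: children EJ:{A,G}, PWY:{T} ∪→ {A,G,T}; cost 1
[col 2] AEGJPWY: children AG:{A,T}, EJPWY:{A,G,T} ∩→ {A,T}; cost 0
[col 3] AG: children A:{C}, G:{C} ∩→ {C}; cost 0
[col 3] EJ: children E:{C}, J:{C} ∩→ {C}; cost 0
[col 3] PW: children P:{A}, W:{C} ∪→ {A,C}; cost 1
[col 3] PWY: children PW:{A,C}, Y:{T} ∪→ {A,C,T}; cost 1
[col 3] EJPWY: children EJ:{C}, PWY:{A,C,T} ∩→ {C}; cost 0
[col 3] AEGJPWY: children AG:{C}, EJPWY:{C} ∩→ {C}; cost 0
[col 4] AG: children A:{C}, G:{A} ∪→ {A,C}; cost 1
[col 4] EJ: children E:{G}, J:{T} ∪→ {G,T}; cost 1
[col 4] PW: children P:{A}, W:{A} ∩→ {A}; cost 0
[col 4] PWY: children PW:{A}, Y:{T} ∪→ {A,T}; cost 1
[col 4] EJPWY: children EJ:{G,T}, PWY:{A,T} ∩→ {T}; cost 0
[col 4] AEGJPWY: children AG:{A,C}, EJPWY:{T} ∪→ {A,C,T}; cost 1
[col 5] AG: children A:{C}, G:{G} ∪→ {C,G}; cost 1
[col 5] EJ: children E:{C}, J:{C} ∩→ {C}; cost 0
[col 5] PW: children P:{C}, W:{C} ∩→ {C}; cost 0
[col 5] PWY: children PW:{C}, Y:{G} ∪→ {C,G}; cost 1
[col 5] EJPWY: children EJ:{C}, PWY:{C,G} ∩→ {C}; cost 0
[col 5] AEGJPWY: children AG:{C,G}, EJPWY:{C} ∩→ {C}; cost 0
per-site changes: [3, 2, 4, 2, 4, 2]; total = 17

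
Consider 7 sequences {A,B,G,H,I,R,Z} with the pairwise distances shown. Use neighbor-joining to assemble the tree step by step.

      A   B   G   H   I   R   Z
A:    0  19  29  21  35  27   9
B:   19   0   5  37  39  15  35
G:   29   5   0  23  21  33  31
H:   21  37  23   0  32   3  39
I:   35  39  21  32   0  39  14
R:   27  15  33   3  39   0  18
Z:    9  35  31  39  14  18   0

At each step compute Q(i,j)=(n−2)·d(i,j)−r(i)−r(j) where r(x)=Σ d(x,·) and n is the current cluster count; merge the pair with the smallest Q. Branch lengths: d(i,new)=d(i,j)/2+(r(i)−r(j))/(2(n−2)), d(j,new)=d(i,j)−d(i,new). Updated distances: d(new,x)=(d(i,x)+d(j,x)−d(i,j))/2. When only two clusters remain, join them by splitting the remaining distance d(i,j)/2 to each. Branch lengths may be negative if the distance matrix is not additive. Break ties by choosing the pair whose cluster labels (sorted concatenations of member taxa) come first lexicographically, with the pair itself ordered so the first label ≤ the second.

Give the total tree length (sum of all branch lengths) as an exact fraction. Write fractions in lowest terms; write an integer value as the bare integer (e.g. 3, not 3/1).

507/8

iteration 1: select H,R (d=3, Q=-275); attach at lengths (7/2, -1/2); label the merged cluster HR
  updated: d(A,HR)=45/2, d(B,HR)=49/2, d(G,HR)=53/2, d(HR,I)=34, d(HR,Z)=27
iteration 2: select B,G (d=5, Q=-215); attach at lengths (15/4, 5/4); label the merged cluster BG
  updated: d(A,BG)=43/2, d(BG,HR)=23, d(BG,I)=55/2, d(BG,Z)=61/2
iteration 3: select I,Z (d=14, Q=-149); attach at lengths (12, 2); label the merged cluster IZ
  updated: d(A,IZ)=15, d(BG,IZ)=22, d(HR,IZ)=47/2
iteration 4: select A,IZ (d=15, Q=-179/2); attach at lengths (57/8, 63/8); label the merged cluster AIZ
  updated: d(AIZ,BG)=57/4, d(AIZ,HR)=31/2
iteration 5: select AIZ,BG (d=57/4, Q=-211/4); attach at lengths (27/8, 87/8); label the merged cluster ABGIZ
  updated: d(ABGIZ,HR)=97/8
iteration 6: select ABGIZ,HR (d=97/8); attach at lengths (97/16, 97/16); label the merged cluster ABGHIRZ
final tree: (((A:57/8,(I:12,Z:2):63/8):27/8,(B:15/4,G:5/4):87/8):97/16,(H:7/2,R:-1/2):97/16)
total length: 507/8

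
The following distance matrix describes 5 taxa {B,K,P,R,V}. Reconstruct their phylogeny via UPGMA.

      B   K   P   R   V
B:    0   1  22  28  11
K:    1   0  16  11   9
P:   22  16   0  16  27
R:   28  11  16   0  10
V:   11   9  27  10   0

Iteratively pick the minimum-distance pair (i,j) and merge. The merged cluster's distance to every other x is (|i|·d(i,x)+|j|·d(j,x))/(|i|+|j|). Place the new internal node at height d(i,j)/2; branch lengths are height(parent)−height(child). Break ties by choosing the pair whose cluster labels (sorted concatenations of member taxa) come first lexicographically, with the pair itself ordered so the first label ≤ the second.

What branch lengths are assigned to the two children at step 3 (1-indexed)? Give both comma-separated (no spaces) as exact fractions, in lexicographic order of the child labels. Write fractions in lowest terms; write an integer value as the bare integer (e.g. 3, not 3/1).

step 1: merge (B,K) at d=1; branch lengths B→1/2, K→1/2; new cluster BK
  updated: d(BK,P)=19, d(BK,R)=39/2, d(BK,V)=10
step 2: merge (BK,V) at d=10; branch lengths BK→9/2, V→5; new cluster BKV
  updated: d(BKV,P)=65/3, d(BKV,R)=49/3
step 3: merge (P,R) at d=16; branch lengths P→8, R→8; new cluster PR
  updated: d(BKV,PR)=19
step 4: merge (BKV,PR) at d=19; branch lengths BKV→9/2, PR→3/2; new cluster BKPRV
final tree: (((B:1/2,K:1/2):9/2,V:5):9/2,(P:8,R:8):3/2)
total length: 65/2

8,8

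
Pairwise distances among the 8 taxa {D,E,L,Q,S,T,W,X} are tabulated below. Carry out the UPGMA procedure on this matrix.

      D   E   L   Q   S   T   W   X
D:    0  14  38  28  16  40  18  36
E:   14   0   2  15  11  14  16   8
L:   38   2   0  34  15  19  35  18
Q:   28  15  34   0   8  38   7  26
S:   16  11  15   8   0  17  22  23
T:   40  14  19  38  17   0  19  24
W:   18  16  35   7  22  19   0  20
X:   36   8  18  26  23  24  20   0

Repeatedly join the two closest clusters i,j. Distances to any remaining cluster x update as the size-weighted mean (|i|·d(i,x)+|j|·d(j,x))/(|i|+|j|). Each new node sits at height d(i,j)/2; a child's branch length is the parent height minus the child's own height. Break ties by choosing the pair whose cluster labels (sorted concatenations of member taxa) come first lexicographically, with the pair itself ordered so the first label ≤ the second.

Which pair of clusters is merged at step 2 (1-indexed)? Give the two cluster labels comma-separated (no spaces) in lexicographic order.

iteration 1: select E,L (d=2); attach at lengths (1, 1); label the merged cluster EL
  updated: d(D,EL)=26, d(EL,Q)=49/2, d(EL,S)=13, d(EL,T)=33/2, d(EL,W)=51/2, d(EL,X)=13
iteration 2: select Q,W (d=7); attach at lengths (7/2, 7/2); label the merged cluster QW
  updated: d(D,QW)=23, d(EL,QW)=25, d(QW,S)=15, d(QW,T)=57/2, d(QW,X)=23
iteration 3: select EL,S (d=13); attach at lengths (11/2, 13/2); label the merged cluster ELS
  updated: d(D,ELS)=68/3, d(ELS,QW)=65/3, d(ELS,T)=50/3, d(ELS,X)=49/3
iteration 4: select ELS,X (d=49/3); attach at lengths (5/3, 49/6); label the merged cluster ELSX
  updated: d(D,ELSX)=26, d(ELSX,QW)=22, d(ELSX,T)=37/2
iteration 5: select ELSX,T (d=37/2); attach at lengths (13/12, 37/4); label the merged cluster ELSTX
  updated: d(D,ELSTX)=144/5, d(ELSTX,QW)=233/10
iteration 6: select D,QW (d=23); attach at lengths (23/2, 8); label the merged cluster DQW
  updated: d(DQW,ELSTX)=377/15
iteration 7: select DQW,ELSTX (d=377/15); attach at lengths (16/15, 199/60); label the merged cluster DELQSTWX
final tree: ((D:23/2,(Q:7/2,W:7/2):8):16/15,((((E:1,L:1):11/2,S:13/2):5/3,X:49/6):13/12,T:37/4):199/60)
total length: 1301/20

Q,W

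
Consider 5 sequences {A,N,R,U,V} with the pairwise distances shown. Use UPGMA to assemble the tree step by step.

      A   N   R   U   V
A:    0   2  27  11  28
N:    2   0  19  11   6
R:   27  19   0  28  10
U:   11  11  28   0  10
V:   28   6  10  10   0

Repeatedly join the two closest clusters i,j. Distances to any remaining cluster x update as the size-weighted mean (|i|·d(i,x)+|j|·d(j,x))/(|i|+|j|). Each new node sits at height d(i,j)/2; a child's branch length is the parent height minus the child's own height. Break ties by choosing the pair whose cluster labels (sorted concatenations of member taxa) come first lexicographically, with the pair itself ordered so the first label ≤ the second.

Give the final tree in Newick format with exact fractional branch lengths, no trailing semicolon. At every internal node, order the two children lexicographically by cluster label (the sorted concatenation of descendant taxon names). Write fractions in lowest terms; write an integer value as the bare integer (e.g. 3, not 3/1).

1. join A+N (d=2) ⇒ AN; edges |A|=1, |N|=1
  updated: d(AN,R)=23, d(AN,U)=11, d(AN,V)=17
2. join R+V (d=10) ⇒ RV; edges |R|=5, |V|=5
  updated: d(AN,RV)=20, d(RV,U)=19
3. join AN+U (d=11) ⇒ ANU; edges |AN|=9/2, |U|=11/2
  updated: d(ANU,RV)=59/3
4. join ANU+RV (d=59/3) ⇒ ANRUV; edges |ANU|=13/3, |RV|=29/6
final tree: (((A:1,N:1):9/2,U:11/2):13/3,(R:5,V:5):29/6)
total length: 187/6

(((A:1,N:1):9/2,U:11/2):13/3,(R:5,V:5):29/6)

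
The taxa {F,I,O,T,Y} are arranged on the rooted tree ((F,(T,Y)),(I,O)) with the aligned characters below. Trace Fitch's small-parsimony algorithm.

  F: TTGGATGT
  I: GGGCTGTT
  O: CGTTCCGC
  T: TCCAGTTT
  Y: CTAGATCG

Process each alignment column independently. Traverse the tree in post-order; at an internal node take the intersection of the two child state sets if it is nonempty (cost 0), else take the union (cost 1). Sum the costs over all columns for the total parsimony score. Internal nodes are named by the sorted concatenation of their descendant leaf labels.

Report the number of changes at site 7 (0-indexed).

2

[col 0] TY: children T:{T}, Y:{C} ∪→ {C,T}; cost 1
[col 0] FTY: children F:{T}, TY:{C,T} ∩→ {T}; cost 0
[col 0] IO: children I:{G}, O:{C} ∪→ {C,G}; cost 1
[col 0] FIOTY: children FTY:{T}, IO:{C,G} ∪→ {C,G,T}; cost 1
[col 1] TY: children T:{C}, Y:{T} ∪→ {C,T}; cost 1
[col 1] FTY: children F:{T}, TY:{C,T} ∩→ {T}; cost 0
[col 1] IO: children I:{G}, O:{G} ∩→ {G}; cost 0
[col 1] FIOTY: children FTY:{T}, IO:{G} ∪→ {G,T}; cost 1
[col 2] TY: children T:{C}, Y:{A} ∪→ {A,C}; cost 1
[col 2] FTY: children F:{G}, TY:{A,C} ∪→ {A,C,G}; cost 1
[col 2] IO: children I:{G}, O:{T} ∪→ {G,T}; cost 1
[col 2] FIOTY: children FTY:{A,C,G}, IO:{G,T} ∩→ {G}; cost 0
[col 3] TY: children T:{A}, Y:{G} ∪→ {A,G}; cost 1
[col 3] FTY: children F:{G}, TY:{A,G} ∩→ {G}; cost 0
[col 3] IO: children I:{C}, O:{T} ∪→ {C,T}; cost 1
[col 3] FIOTY: children FTY:{G}, IO:{C,T} ∪→ {C,G,T}; cost 1
[col 4] TY: children T:{G}, Y:{A} ∪→ {A,G}; cost 1
[col 4] FTY: children F:{A}, TY:{A,G} ∩→ {A}; cost 0
[col 4] IO: children I:{T}, O:{C} ∪→ {C,T}; cost 1
[col 4] FIOTY: children FTY:{A}, IO:{C,T} ∪→ {A,C,T}; cost 1
[col 5] TY: children T:{T}, Y:{T} ∩→ {T}; cost 0
[col 5] FTY: children F:{T}, TY:{T} ∩→ {T}; cost 0
[col 5] IO: children I:{G}, O:{C} ∪→ {C,G}; cost 1
[col 5] FIOTY: children FTY:{T}, IO:{C,G} ∪→ {C,G,T}; cost 1
[col 6] TY: children T:{T}, Y:{C} ∪→ {C,T}; cost 1
[col 6] FTY: children F:{G}, TY:{C,T} ∪→ {C,G,T}; cost 1
[col 6] IO: children I:{T}, O:{G} ∪→ {G,T}; cost 1
[col 6] FIOTY: children FTY:{C,G,T}, IO:{G,T} ∩→ {G,T}; cost 0
[col 7] TY: children T:{T}, Y:{G} ∪→ {G,T}; cost 1
[col 7] FTY: children F:{T}, TY:{G,T} ∩→ {T}; cost 0
[col 7] IO: children I:{T}, O:{C} ∪→ {C,T}; cost 1
[col 7] FIOTY: children FTY:{T}, IO:{C,T} ∩→ {T}; cost 0
per-site changes: [3, 2, 3, 3, 3, 2, 3, 2]; total = 21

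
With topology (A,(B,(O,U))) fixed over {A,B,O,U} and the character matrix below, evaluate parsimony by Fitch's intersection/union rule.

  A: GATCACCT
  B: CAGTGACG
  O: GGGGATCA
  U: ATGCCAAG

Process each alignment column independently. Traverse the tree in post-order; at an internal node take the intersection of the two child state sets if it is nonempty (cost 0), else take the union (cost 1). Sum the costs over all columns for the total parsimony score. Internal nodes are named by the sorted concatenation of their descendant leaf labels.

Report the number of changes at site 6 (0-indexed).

1

OU@0: {G} ∪ {A} = {A,G} (union, +1)
BOU@0: {C} ∪ {A,G} = {A,C,G} (union, +1)
ABOU@0: {G} ∩ {A,C,G} = {G} (intersection, +0)
OU@1: {G} ∪ {T} = {G,T} (union, +1)
BOU@1: {A} ∪ {G,T} = {A,G,T} (union, +1)
ABOU@1: {A} ∩ {A,G,T} = {A} (intersection, +0)
OU@2: {G} ∩ {G} = {G} (intersection, +0)
BOU@2: {G} ∩ {G} = {G} (intersection, +0)
ABOU@2: {T} ∪ {G} = {G,T} (union, +1)
OU@3: {G} ∪ {C} = {C,G} (union, +1)
BOU@3: {T} ∪ {C,G} = {C,G,T} (union, +1)
ABOU@3: {C} ∩ {C,G,T} = {C} (intersection, +0)
OU@4: {A} ∪ {C} = {A,C} (union, +1)
BOU@4: {G} ∪ {A,C} = {A,C,G} (union, +1)
ABOU@4: {A} ∩ {A,C,G} = {A} (intersection, +0)
OU@5: {T} ∪ {A} = {A,T} (union, +1)
BOU@5: {A} ∩ {A,T} = {A} (intersection, +0)
ABOU@5: {C} ∪ {A} = {A,C} (union, +1)
OU@6: {C} ∪ {A} = {A,C} (union, +1)
BOU@6: {C} ∩ {A,C} = {C} (intersection, +0)
ABOU@6: {C} ∩ {C} = {C} (intersection, +0)
OU@7: {A} ∪ {G} = {A,G} (union, +1)
BOU@7: {G} ∩ {A,G} = {G} (intersection, +0)
ABOU@7: {T} ∪ {G} = {G,T} (union, +1)
per-site changes: [2, 2, 1, 2, 2, 2, 1, 2]; total = 14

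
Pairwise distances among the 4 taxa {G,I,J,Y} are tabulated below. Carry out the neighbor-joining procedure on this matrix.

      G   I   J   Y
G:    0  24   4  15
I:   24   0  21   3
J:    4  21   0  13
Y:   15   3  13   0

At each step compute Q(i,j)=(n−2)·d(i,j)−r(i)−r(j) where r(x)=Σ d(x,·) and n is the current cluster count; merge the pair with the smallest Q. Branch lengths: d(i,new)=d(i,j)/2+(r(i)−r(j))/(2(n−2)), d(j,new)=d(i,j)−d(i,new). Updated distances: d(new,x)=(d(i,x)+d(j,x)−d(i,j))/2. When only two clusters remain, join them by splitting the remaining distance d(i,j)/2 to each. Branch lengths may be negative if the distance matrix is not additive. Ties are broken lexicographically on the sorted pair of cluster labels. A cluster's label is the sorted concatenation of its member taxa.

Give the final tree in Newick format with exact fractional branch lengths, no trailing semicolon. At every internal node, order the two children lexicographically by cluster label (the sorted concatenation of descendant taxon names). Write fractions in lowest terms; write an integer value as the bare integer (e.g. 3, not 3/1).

1. join G+J (d=4, Q=-73) ⇒ GJ; edges |G|=13/4, |J|=3/4
  updated: d(GJ,I)=41/2, d(GJ,Y)=12
2. join GJ+I (d=41/2, Q=-71/2) ⇒ GIJ; edges |GJ|=59/4, |I|=23/4
  updated: d(GIJ,Y)=-11/4
3. join GIJ+Y (d=-11/4) ⇒ GIJY; edges |GIJ|=-11/8, |Y|=-11/8
final tree: (((G:13/4,J:3/4):59/4,I:23/4):-11/8,Y:-11/8)
total length: 87/4

(((G:13/4,J:3/4):59/4,I:23/4):-11/8,Y:-11/8)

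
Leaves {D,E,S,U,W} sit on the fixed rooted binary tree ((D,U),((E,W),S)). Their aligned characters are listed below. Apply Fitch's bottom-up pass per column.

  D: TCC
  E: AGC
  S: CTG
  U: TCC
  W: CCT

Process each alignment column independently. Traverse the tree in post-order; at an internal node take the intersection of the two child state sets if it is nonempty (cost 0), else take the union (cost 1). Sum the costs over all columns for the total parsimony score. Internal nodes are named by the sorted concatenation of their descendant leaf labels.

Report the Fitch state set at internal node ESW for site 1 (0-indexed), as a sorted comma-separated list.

[col 0] DU: children D:{T}, U:{T} ∩→ {T}; cost 0
[col 0] EW: children E:{A}, W:{C} ∪→ {A,C}; cost 1
[col 0] ESW: children EW:{A,C}, S:{C} ∩→ {C}; cost 0
[col 0] DESUW: children DU:{T}, ESW:{C} ∪→ {C,T}; cost 1
[col 1] DU: children D:{C}, U:{C} ∩→ {C}; cost 0
[col 1] EW: children E:{G}, W:{C} ∪→ {C,G}; cost 1
[col 1] ESW: children EW:{C,G}, S:{T} ∪→ {C,G,T}; cost 1
[col 1] DESUW: children DU:{C}, ESW:{C,G,T} ∩→ {C}; cost 0
[col 2] DU: children D:{C}, U:{C} ∩→ {C}; cost 0
[col 2] EW: children E:{C}, W:{T} ∪→ {C,T}; cost 1
[col 2] ESW: children EW:{C,T}, S:{G} ∪→ {C,G,T}; cost 1
[col 2] DESUW: children DU:{C}, ESW:{C,G,T} ∩→ {C}; cost 0
per-site changes: [2, 2, 2]; total = 6

C,G,T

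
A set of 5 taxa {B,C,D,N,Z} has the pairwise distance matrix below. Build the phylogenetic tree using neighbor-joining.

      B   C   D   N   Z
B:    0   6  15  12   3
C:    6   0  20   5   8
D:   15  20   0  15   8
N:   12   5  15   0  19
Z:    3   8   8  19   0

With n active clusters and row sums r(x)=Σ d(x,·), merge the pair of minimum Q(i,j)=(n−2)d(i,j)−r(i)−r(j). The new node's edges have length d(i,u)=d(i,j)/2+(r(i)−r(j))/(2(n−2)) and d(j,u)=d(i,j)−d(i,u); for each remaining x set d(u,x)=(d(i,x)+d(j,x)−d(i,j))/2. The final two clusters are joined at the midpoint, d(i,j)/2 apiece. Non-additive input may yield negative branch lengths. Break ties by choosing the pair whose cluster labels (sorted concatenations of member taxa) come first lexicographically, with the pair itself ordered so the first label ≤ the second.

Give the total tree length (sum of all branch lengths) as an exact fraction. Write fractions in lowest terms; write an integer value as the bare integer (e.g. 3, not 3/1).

93/4

1. join C+N (d=5, Q=-75) ⇒ CN; edges |C|=1/2, |N|=9/2
  updated: d(B,CN)=13/2, d(CN,D)=15, d(CN,Z)=11
2. join B+CN (d=13/2, Q=-44) ⇒ BCN; edges |B|=5/4, |CN|=21/4
  updated: d(BCN,D)=47/4, d(BCN,Z)=15/4
3. join BCN+D (d=47/4, Q=-47/2) ⇒ BCDN; edges |BCN|=15/4, |D|=8
  updated: d(BCDN,Z)=0
4. join BCDN+Z (d=0) ⇒ BCDNZ; edges |BCDN|=0, |Z|=0
final tree: (((B:5/4,(C:1/2,N:9/2):21/4):15/4,D:8):0,Z:0)
total length: 93/4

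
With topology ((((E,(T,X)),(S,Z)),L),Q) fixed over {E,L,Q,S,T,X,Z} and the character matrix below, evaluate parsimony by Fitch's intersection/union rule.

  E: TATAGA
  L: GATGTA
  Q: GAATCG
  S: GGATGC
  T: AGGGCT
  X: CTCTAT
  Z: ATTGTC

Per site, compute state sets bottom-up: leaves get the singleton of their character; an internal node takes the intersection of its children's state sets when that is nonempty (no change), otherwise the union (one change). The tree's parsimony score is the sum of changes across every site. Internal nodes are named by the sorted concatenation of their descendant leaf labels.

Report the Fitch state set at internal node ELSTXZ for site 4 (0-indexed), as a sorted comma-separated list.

G,T

site 0, node TX: T={A} ∪ X={C} → {A,C} (+1)
site 0, node ETX: E={T} ∪ TX={A,C} → {A,C,T} (+1)
site 0, node SZ: S={G} ∪ Z={A} → {A,G} (+1)
site 0, node ESTXZ: ETX={A,C,T} ∩ SZ={A,G} → {A} (+0)
site 0, node ELSTXZ: ESTXZ={A} ∪ L={G} → {A,G} (+1)
site 0, node ELQSTXZ: ELSTXZ={A,G} ∩ Q={G} → {G} (+0)
site 1, node TX: T={G} ∪ X={T} → {G,T} (+1)
site 1, node ETX: E={A} ∪ TX={G,T} → {A,G,T} (+1)
site 1, node SZ: S={G} ∪ Z={T} → {G,T} (+1)
site 1, node ESTXZ: ETX={A,G,T} ∩ SZ={G,T} → {G,T} (+0)
site 1, node ELSTXZ: ESTXZ={G,T} ∪ L={A} → {A,G,T} (+1)
site 1, node ELQSTXZ: ELSTXZ={A,G,T} ∩ Q={A} → {A} (+0)
site 2, node TX: T={G} ∪ X={C} → {C,G} (+1)
site 2, node ETX: E={T} ∪ TX={C,G} → {C,G,T} (+1)
site 2, node SZ: S={A} ∪ Z={T} → {A,T} (+1)
site 2, node ESTXZ: ETX={C,G,T} ∩ SZ={A,T} → {T} (+0)
site 2, node ELSTXZ: ESTXZ={T} ∩ L={T} → {T} (+0)
site 2, node ELQSTXZ: ELSTXZ={T} ∪ Q={A} → {A,T} (+1)
site 3, node TX: T={G} ∪ X={T} → {G,T} (+1)
site 3, node ETX: E={A} ∪ TX={G,T} → {A,G,T} (+1)
site 3, node SZ: S={T} ∪ Z={G} → {G,T} (+1)
site 3, node ESTXZ: ETX={A,G,T} ∩ SZ={G,T} → {G,T} (+0)
site 3, node ELSTXZ: ESTXZ={G,T} ∩ L={G} → {G} (+0)
site 3, node ELQSTXZ: ELSTXZ={G} ∪ Q={T} → {G,T} (+1)
site 4, node TX: T={C} ∪ X={A} → {A,C} (+1)
site 4, node ETX: E={G} ∪ TX={A,C} → {A,C,G} (+1)
site 4, node SZ: S={G} ∪ Z={T} → {G,T} (+1)
site 4, node ESTXZ: ETX={A,C,G} ∩ SZ={G,T} → {G} (+0)
site 4, node ELSTXZ: ESTXZ={G} ∪ L={T} → {G,T} (+1)
site 4, node ELQSTXZ: ELSTXZ={G,T} ∪ Q={C} → {C,G,T} (+1)
site 5, node TX: T={T} ∩ X={T} → {T} (+0)
site 5, node ETX: E={A} ∪ TX={T} → {A,T} (+1)
site 5, node SZ: S={C} ∩ Z={C} → {C} (+0)
site 5, node ESTXZ: ETX={A,T} ∪ SZ={C} → {A,C,T} (+1)
site 5, node ELSTXZ: ESTXZ={A,C,T} ∩ L={A} → {A} (+0)
site 5, node ELQSTXZ: ELSTXZ={A} ∪ Q={G} → {A,G} (+1)
per-site changes: [4, 4, 4, 4, 5, 3]; total = 24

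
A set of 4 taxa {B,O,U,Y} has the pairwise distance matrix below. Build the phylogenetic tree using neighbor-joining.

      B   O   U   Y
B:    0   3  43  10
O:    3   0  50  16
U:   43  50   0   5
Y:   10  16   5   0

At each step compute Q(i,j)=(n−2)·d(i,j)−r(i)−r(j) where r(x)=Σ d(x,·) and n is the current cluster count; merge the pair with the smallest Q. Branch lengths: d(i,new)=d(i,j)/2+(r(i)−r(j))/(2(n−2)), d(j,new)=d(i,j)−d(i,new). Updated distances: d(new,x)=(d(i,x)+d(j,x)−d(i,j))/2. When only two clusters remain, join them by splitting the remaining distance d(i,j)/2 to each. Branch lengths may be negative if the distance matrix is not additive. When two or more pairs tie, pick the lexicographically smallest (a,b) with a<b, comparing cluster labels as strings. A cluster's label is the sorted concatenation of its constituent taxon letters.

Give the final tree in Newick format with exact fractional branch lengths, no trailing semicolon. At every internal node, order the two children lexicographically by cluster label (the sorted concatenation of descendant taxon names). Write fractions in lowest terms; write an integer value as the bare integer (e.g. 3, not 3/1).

(((B:-7/4,O:19/4):103/4,U:77/4):-57/8,Y:-57/8)

1. join B+O (d=3, Q=-119) ⇒ BO; edges |B|=-7/4, |O|=19/4
  updated: d(BO,U)=45, d(BO,Y)=23/2
2. join BO+U (d=45, Q=-123/2) ⇒ BOU; edges |BO|=103/4, |U|=77/4
  updated: d(BOU,Y)=-57/4
3. join BOU+Y (d=-57/4) ⇒ BOUY; edges |BOU|=-57/8, |Y|=-57/8
final tree: (((B:-7/4,O:19/4):103/4,U:77/4):-57/8,Y:-57/8)
total length: 135/4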